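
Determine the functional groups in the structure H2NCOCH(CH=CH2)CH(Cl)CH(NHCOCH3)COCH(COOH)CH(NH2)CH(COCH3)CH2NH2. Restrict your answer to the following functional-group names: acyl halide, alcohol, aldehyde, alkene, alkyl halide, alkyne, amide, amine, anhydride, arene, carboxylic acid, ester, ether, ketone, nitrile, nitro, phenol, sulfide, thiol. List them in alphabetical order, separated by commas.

alkene, alkyl halide, amide, amine, carboxylic acid, ketone

Working along the chain:
  H2NCO: –C(=O)NH2: carbonyl C bonded to C and to N → amide (the N is not a separate amine).
  CH(CH=CH2): pendant –CH=CH2: C=C double bond → alkene.
  CH(Cl): halogen on an sp³ carbon → alkyl halide.
  CH(NHCOCH3): pendant –NHC(=O)CH3: N bonded to a carbonyl → amide (not amine).
  CO: –C(=O)– with carbon on both sides → ketone.
  CH(COOH): pendant –COOH: carbonyl C bonded to C and –OH → carboxylic acid.
  CH(NH2): –NH2 on an sp³ carbon with no adjacent C=O → amine.
  CH(COCH3): pendant –COCH3: carbonyl C bonded to two carbons → ketone.
  CH2NH2: –NH2 on an sp³ carbon with no adjacent C=O → amine.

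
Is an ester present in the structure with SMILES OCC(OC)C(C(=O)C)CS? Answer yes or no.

no

HO– on an sp³ carbon → alcohol.
pendant –OCH3: C–O–C with sp³ C, no adjacent C=O → ether.
pendant –COCH3: carbonyl C bonded to two carbons → ketone.
–SH on an sp³ carbon → thiol.
The groups actually present are: alcohol, ether, ketone, thiol.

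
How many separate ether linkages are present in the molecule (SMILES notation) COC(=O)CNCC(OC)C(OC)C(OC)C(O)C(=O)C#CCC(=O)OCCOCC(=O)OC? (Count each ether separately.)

CH3O–C(=O)–: carbonyl C bonded to C and to –OCH3 → ester (not ketone + ether).
C–N–C with sp³ carbons and no adjacent C=O → amine (secondary).
pendant –OCH3: C–O–C with sp³ C, no adjacent C=O → ether.
pendant –OCH3: C–O–C with sp³ C, no adjacent C=O → ether.
pendant –OCH3: C–O–C with sp³ C, no adjacent C=O → ether.
–OH on an sp³ carbon → alcohol (secondary).
–C(=O)– with carbon on both sides → ketone.
C≡C triple bond → alkyne.
–C(=O)–O–C with C on the carbonyl side → ester.
C–O–C with sp³ carbons on both sides and no adjacent C=O → ether.
–C(=O)OCH3: carbonyl C bonded to C and to –OCH3 → ester (not ketone + ether).
Ether appears at: CH(OCH3), CH(OCH3), CH(OCH3), CH2OCH2 → 4.

4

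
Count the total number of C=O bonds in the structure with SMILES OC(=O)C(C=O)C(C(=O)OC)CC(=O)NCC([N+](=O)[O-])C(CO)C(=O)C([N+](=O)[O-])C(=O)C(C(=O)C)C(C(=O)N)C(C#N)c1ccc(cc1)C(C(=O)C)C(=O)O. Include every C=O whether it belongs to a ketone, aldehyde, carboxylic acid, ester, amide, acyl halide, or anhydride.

HOOC: carboxylic acid, 1 C=O (running total 1).
CH(CHO): aldehyde, 1 C=O (running total 2).
CH(COOCH3): ester, 1 C=O (running total 3).
CH2CONHCH2: amide, 1 C=O (running total 4).
CO: ketone, 1 C=O (running total 5).
CO: ketone, 1 C=O (running total 6).
CH(COCH3): ketone, 1 C=O (running total 7).
CH(CONH2): amide, 1 C=O (running total 8).
CH(COCH3): ketone, 1 C=O (running total 9).
COOH: carboxylic acid, 1 C=O (running total 10).

10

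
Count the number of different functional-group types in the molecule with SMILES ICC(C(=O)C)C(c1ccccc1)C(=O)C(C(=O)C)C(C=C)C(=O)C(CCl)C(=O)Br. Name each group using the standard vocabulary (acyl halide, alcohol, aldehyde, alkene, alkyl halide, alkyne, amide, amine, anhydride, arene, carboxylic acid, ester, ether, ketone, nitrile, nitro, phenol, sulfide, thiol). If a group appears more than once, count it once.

Reading the structure from left to right:
  ICH2: halogen on an sp³ carbon → alkyl halide.
  CH(COCH3): pendant –COCH3: carbonyl C bonded to two carbons → ketone.
  CH(C6H5): pendant –C6H5: benzene ring → arene.
  CO: –C(=O)– with carbon on both sides → ketone.
  CH(COCH3): pendant –COCH3: carbonyl C bonded to two carbons → ketone.
  CH(CH=CH2): pendant –CH=CH2: C=C double bond → alkene.
  CO: –C(=O)– with carbon on both sides → ketone.
  CH(CH2Cl): pendant –CH2X: halogen on sp³ carbon → alkyl halide.
  COBr: –C(=O)Br: carbonyl C bonded to C and to a halogen → acyl halide (not alkyl halide).
Distinct types present: acyl halide, alkene, alkyl halide, arene, ketone.

5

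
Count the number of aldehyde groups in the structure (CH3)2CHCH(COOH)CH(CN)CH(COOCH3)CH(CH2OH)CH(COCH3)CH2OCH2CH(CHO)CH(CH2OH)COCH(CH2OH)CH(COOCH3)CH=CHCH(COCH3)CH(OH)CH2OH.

Working along the chain:
  CH(COOH): pendant –COOH: carbonyl C bonded to C and –OH → carboxylic acid.
  CH(CN): pendant –C≡N: nitrile.
  CH(COOCH3): pendant –COOCH3: carbonyl C bonded to C and –OCH3 → ester.
  CH(CH2OH): pendant –CH2OH on an sp³ backbone C → alcohol.
  CH(COCH3): pendant –COCH3: carbonyl C bonded to two carbons → ketone.
  CH2OCH2: C–O–C with sp³ carbons on both sides and no adjacent C=O → ether.
  CH(CHO): pendant –CHO: carbonyl C bonded to C and H → aldehyde.
  CH(CH2OH): pendant –CH2OH on an sp³ backbone C → alcohol.
  CO: –C(=O)– with carbon on both sides → ketone.
  CH(CH2OH): pendant –CH2OH on an sp³ backbone C → alcohol.
  CH(COOCH3): pendant –COOCH3: carbonyl C bonded to C and –OCH3 → ester.
  CH=CH: C=C double bond → alkene.
  CH(COCH3): pendant –COCH3: carbonyl C bonded to two carbons → ketone.
  CH(OH): –OH on an sp³ carbon → alcohol (secondary).
  CH2OH: –OH on an sp³ carbon → alcohol.
Aldehyde appears at: CH(CHO) → 1.

1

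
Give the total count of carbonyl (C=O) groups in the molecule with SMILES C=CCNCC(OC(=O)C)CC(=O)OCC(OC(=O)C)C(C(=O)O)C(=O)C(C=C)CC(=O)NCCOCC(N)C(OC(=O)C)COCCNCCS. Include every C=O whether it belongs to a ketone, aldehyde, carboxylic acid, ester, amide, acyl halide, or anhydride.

7

CH(OCOCH3): ester, 1 C=O (running total 1).
CH2COOCH2: ester, 1 C=O (running total 2).
CH(OCOCH3): ester, 1 C=O (running total 3).
CH(COOH): carboxylic acid, 1 C=O (running total 4).
CO: ketone, 1 C=O (running total 5).
CH2CONHCH2: amide, 1 C=O (running total 6).
CH(OCOCH3): ester, 1 C=O (running total 7).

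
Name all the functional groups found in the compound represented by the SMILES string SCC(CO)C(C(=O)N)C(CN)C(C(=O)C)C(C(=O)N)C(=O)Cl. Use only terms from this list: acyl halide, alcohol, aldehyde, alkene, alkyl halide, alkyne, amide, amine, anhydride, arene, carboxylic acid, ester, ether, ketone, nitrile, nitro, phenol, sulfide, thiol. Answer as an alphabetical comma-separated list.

acyl halide, alcohol, amide, amine, ketone, thiol

Taking each segment in turn:
  HSCH2: –SH on an sp³ carbon → thiol.
  CH(CH2OH): pendant –CH2OH on an sp³ backbone C → alcohol.
  CH(CONH2): pendant –CONH2: carbonyl C bonded to C and N → amide.
  CH(CH2NH2): pendant –CH2NH2: N on sp³ C, no adjacent C=O → amine.
  CH(COCH3): pendant –COCH3: carbonyl C bonded to two carbons → ketone.
  CH(CONH2): pendant –CONH2: carbonyl C bonded to C and N → amide.
  COCl: –C(=O)Cl: carbonyl C bonded to C and to a halogen → acyl halide (not alkyl halide).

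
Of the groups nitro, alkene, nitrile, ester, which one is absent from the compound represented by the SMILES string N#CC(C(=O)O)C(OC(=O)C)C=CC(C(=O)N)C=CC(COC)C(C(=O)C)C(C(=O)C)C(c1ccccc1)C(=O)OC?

alkene: present (CH=CH — C=C double bond → alkene).
ester: present (CH(OCOCH3) — pendant –OC(=O)CH3: an acyloxy group → ester).
nitrile: present (N≡C — N≡C–: carbon triple-bonded to nitrogen → nitrile).
nitro: no segment matches this pattern.

nitro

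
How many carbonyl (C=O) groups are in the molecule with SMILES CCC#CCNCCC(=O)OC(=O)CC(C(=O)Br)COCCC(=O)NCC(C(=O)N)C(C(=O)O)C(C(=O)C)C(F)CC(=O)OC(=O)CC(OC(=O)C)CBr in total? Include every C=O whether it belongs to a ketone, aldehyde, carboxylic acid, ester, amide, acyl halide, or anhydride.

10

CH2CO-O-COCH2: anhydride, 2 C=O (running total 2).
CH(COBr): acyl halide, 1 C=O (running total 3).
CH2CONHCH2: amide, 1 C=O (running total 4).
CH(CONH2): amide, 1 C=O (running total 5).
CH(COOH): carboxylic acid, 1 C=O (running total 6).
CH(COCH3): ketone, 1 C=O (running total 7).
CH2CO-O-COCH2: anhydride, 2 C=O (running total 9).
CH(OCOCH3): ester, 1 C=O (running total 10).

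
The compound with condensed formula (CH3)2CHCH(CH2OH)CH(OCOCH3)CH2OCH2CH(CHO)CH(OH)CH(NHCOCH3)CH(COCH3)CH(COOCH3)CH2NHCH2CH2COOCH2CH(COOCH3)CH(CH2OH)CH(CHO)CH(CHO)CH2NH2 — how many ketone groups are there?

pendant –CH2OH on an sp³ backbone C → alcohol.
pendant –OC(=O)CH3: an acyloxy group → ester.
C–O–C with sp³ carbons on both sides and no adjacent C=O → ether.
pendant –CHO: carbonyl C bonded to C and H → aldehyde.
–OH on an sp³ carbon → alcohol (secondary).
pendant –NHC(=O)CH3: N bonded to a carbonyl → amide (not amine).
pendant –COCH3: carbonyl C bonded to two carbons → ketone.
pendant –COOCH3: carbonyl C bonded to C and –OCH3 → ester.
C–N–C with sp³ carbons and no adjacent C=O → amine (secondary).
–C(=O)–O–C with C on the carbonyl side → ester.
pendant –COOCH3: carbonyl C bonded to C and –OCH3 → ester.
pendant –CH2OH on an sp³ backbone C → alcohol.
pendant –CHO: carbonyl C bonded to C and H → aldehyde.
pendant –CHO: carbonyl C bonded to C and H → aldehyde.
–NH2 on an sp³ carbon with no adjacent C=O → amine.
Ketone appears at: CH(COCH3) → 1.

1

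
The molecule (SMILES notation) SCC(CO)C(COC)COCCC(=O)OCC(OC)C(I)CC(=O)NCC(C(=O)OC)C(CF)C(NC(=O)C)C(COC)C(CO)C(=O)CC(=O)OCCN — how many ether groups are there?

Working along the chain:
  HSCH2: –SH on an sp³ carbon → thiol.
  CH(CH2OH): pendant –CH2OH on an sp³ backbone C → alcohol.
  CH(CH2OCH3): pendant –CH2OCH3: C–O–C linkage → ether.
  CH2OCH2: C–O–C with sp³ carbons on both sides and no adjacent C=O → ether.
  CH2COOCH2: –C(=O)–O–C with C on the carbonyl side → ester.
  CH(OCH3): pendant –OCH3: C–O–C with sp³ C, no adjacent C=O → ether.
  CH(I): halogen on an sp³ carbon → alkyl halide.
  CH2CONHCH2: –C(=O)–N– linkage → amide (the N is not an amine).
  CH(COOCH3): pendant –COOCH3: carbonyl C bonded to C and –OCH3 → ester.
  CH(CH2F): pendant –CH2X: halogen on sp³ carbon → alkyl halide.
  CH(NHCOCH3): pendant –NHC(=O)CH3: N bonded to a carbonyl → amide (not amine).
  CH(CH2OCH3): pendant –CH2OCH3: C–O–C linkage → ether.
  CH(CH2OH): pendant –CH2OH on an sp³ backbone C → alcohol.
  CO: –C(=O)– with carbon on both sides → ketone.
  CH2COOCH2: –C(=O)–O–C with C on the carbonyl side → ester.
  CH2NH2: –NH2 on an sp³ carbon with no adjacent C=O → amine.
Ether appears at: CH(CH2OCH3), CH2OCH2, CH(OCH3), CH(CH2OCH3) → 4.

4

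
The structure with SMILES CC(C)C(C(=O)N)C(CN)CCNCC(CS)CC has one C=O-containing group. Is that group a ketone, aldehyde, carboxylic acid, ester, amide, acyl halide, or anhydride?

The carbonyl is in the CH(CONH2) segment: pendant –CONH2: carbonyl C bonded to C and N → amide.

amide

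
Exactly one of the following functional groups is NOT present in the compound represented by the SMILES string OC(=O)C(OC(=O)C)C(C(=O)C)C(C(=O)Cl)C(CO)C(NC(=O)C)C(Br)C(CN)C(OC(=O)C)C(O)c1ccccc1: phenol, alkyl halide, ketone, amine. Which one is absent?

alkyl halide: present (CH(Br) — halogen on an sp³ carbon → alkyl halide).
amine: present (CH(CH2NH2) — pendant –CH2NH2: N on sp³ C, no adjacent C=O → amine).
ketone: present (CH(COCH3) — pendant –COCH3: carbonyl C bonded to two carbons → ketone).
phenol: absent. In each of CH(CH2OH) and CH(OH), the –OH is on an sp³ carbon, not on an aromatic ring, so it is an alcohol.

phenol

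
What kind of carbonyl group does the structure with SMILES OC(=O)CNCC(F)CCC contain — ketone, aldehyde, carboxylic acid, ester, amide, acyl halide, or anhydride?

The carbonyl is in the HOOC segment: –COOH: carbonyl C bonded to –OH and C → carboxylic acid (the –OH is not a separate alcohol).

carboxylic acid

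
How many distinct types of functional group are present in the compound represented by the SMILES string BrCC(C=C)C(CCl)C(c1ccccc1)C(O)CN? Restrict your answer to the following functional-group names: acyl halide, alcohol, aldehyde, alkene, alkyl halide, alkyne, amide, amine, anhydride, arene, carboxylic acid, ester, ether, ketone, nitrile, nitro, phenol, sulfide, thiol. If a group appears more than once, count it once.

5

halogen on an sp³ carbon → alkyl halide.
pendant –CH=CH2: C=C double bond → alkene.
pendant –CH2X: halogen on sp³ carbon → alkyl halide.
pendant –C6H5: benzene ring → arene.
–OH on an sp³ carbon → alcohol (secondary).
–NH2 on an sp³ carbon with no adjacent C=O → amine.
Distinct types present: alcohol, alkene, alkyl halide, amine, arene.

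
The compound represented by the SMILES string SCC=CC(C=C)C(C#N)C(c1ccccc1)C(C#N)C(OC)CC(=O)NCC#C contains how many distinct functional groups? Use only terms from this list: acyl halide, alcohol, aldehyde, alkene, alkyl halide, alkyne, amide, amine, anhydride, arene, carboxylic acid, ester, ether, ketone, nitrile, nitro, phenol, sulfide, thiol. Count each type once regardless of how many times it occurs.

–SH on an sp³ carbon → thiol.
C=C double bond → alkene.
pendant –CH=CH2: C=C double bond → alkene.
pendant –C≡N: nitrile.
pendant –C6H5: benzene ring → arene.
pendant –C≡N: nitrile.
pendant –OCH3: C–O–C with sp³ C, no adjacent C=O → ether.
–C(=O)–N– linkage → amide (the N is not an amine).
C≡C triple bond → alkyne.
Distinct types present: alkene, alkyne, amide, arene, ether, nitrile, thiol.

7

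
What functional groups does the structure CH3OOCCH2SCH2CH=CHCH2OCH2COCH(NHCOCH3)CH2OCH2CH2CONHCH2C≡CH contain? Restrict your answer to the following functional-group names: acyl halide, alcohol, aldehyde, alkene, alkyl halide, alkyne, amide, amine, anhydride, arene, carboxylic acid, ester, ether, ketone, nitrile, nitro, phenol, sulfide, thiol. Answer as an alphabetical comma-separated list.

CH3O–C(=O)–: carbonyl C bonded to C and to –OCH3 → ester (not ketone + ether).
C–S–C linkage → sulfide (thioether).
C=C double bond → alkene.
C–O–C with sp³ carbons on both sides and no adjacent C=O → ether.
–C(=O)– with carbon on both sides → ketone.
pendant –NHC(=O)CH3: N bonded to a carbonyl → amide (not amine).
C–O–C with sp³ carbons on both sides and no adjacent C=O → ether.
–C(=O)–N– linkage → amide (the N is not an amine).
C≡C triple bond → alkyne.

alkene, alkyne, amide, ester, ether, ketone, sulfide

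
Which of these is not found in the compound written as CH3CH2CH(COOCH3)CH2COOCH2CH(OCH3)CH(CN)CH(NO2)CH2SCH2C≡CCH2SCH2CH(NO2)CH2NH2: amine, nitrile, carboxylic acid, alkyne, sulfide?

carboxylic acid

alkyne: present (C≡C — C≡C triple bond → alkyne).
sulfide: present (CH2SCH2 — C–S–C linkage → sulfide (thioether)).
amine: present (CH2NH2 — –NH2 on an sp³ carbon with no adjacent C=O → amine).
nitrile: present (CH(CN) — pendant –C≡N: nitrile).
carboxylic acid: absent. In each of CH(COOCH3) and CH2COOCH2, the acyl oxygen is bonded to carbon (–O–C), not to H, so this is an ester.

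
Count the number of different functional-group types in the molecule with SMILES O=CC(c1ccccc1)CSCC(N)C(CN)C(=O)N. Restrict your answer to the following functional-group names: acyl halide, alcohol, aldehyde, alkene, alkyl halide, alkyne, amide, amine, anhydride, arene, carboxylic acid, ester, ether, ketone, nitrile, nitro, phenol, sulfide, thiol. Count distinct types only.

5

terminal –CHO: carbonyl C bonded to H and C → aldehyde.
pendant –C6H5: benzene ring → arene.
C–S–C linkage → sulfide (thioether).
–NH2 on an sp³ carbon with no adjacent C=O → amine.
pendant –CH2NH2: N on sp³ C, no adjacent C=O → amine.
–C(=O)NH2: carbonyl C bonded to C and to N → amide (the N is not a separate amine).
Distinct types present: aldehyde, amide, amine, arene, sulfide.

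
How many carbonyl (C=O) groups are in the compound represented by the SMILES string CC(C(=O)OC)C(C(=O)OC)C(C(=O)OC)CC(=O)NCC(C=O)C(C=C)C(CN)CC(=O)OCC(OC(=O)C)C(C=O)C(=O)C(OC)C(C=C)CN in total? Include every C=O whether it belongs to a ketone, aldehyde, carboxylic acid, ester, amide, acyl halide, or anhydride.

9

CH(COOCH3): ester, 1 C=O (running total 1).
CH(COOCH3): ester, 1 C=O (running total 2).
CH(COOCH3): ester, 1 C=O (running total 3).
CH2CONHCH2: amide, 1 C=O (running total 4).
CH(CHO): aldehyde, 1 C=O (running total 5).
CH2COOCH2: ester, 1 C=O (running total 6).
CH(OCOCH3): ester, 1 C=O (running total 7).
CH(CHO): aldehyde, 1 C=O (running total 8).
CO: ketone, 1 C=O (running total 9).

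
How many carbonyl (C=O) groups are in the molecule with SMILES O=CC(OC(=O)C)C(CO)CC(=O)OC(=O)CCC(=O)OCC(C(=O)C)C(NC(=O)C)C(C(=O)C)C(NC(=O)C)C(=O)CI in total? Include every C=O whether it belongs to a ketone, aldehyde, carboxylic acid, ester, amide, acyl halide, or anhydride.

OHC: aldehyde, 1 C=O (running total 1).
CH(OCOCH3): ester, 1 C=O (running total 2).
CH2CO-O-COCH2: anhydride, 2 C=O (running total 4).
CH2COOCH2: ester, 1 C=O (running total 5).
CH(COCH3): ketone, 1 C=O (running total 6).
CH(NHCOCH3): amide, 1 C=O (running total 7).
CH(COCH3): ketone, 1 C=O (running total 8).
CH(NHCOCH3): amide, 1 C=O (running total 9).
CO: ketone, 1 C=O (running total 10).

10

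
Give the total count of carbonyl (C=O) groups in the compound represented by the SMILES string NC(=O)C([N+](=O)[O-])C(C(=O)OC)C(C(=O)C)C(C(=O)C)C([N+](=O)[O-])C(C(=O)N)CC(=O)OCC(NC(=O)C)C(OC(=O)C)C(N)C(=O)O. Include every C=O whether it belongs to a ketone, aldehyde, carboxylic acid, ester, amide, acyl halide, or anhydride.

H2NCO: amide, 1 C=O (running total 1).
CH(COOCH3): ester, 1 C=O (running total 2).
CH(COCH3): ketone, 1 C=O (running total 3).
CH(COCH3): ketone, 1 C=O (running total 4).
CH(CONH2): amide, 1 C=O (running total 5).
CH2COOCH2: ester, 1 C=O (running total 6).
CH(NHCOCH3): amide, 1 C=O (running total 7).
CH(OCOCH3): ester, 1 C=O (running total 8).
COOH: carboxylic acid, 1 C=O (running total 9).

9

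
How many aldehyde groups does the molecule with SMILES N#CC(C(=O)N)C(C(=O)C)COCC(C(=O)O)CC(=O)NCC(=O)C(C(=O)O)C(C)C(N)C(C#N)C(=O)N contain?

0

Taking each segment in turn:
  N≡C: N≡C–: carbon triple-bonded to nitrogen → nitrile.
  CH(CONH2): pendant –CONH2: carbonyl C bonded to C and N → amide.
  CH(COCH3): pendant –COCH3: carbonyl C bonded to two carbons → ketone.
  CH2OCH2: C–O–C with sp³ carbons on both sides and no adjacent C=O → ether.
  CH(COOH): pendant –COOH: carbonyl C bonded to C and –OH → carboxylic acid.
  CH2CONHCH2: –C(=O)–N– linkage → amide (the N is not an amine).
  CO: –C(=O)– with carbon on both sides → ketone.
  CH(COOH): pendant –COOH: carbonyl C bonded to C and –OH → carboxylic acid.
  CH(NH2): –NH2 on an sp³ carbon with no adjacent C=O → amine.
  CH(CN): pendant –C≡N: nitrile.
  CONH2: –C(=O)NH2: carbonyl C bonded to C and to N → amide (the N is not a separate amine).
No segment is a aldehyde: CH(COCH3) is ketone, not aldehyde; CH(COOH) is carboxylic acid, not aldehyde; CO is ketone, not aldehyde. → 0.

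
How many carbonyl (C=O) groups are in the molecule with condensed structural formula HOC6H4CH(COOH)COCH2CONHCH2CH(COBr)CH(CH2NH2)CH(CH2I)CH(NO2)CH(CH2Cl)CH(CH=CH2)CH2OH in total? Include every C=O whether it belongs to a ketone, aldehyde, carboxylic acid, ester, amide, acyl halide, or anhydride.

CH(COOH): carboxylic acid, 1 C=O (running total 1).
CO: ketone, 1 C=O (running total 2).
CH2CONHCH2: amide, 1 C=O (running total 3).
CH(COBr): acyl halide, 1 C=O (running total 4).

4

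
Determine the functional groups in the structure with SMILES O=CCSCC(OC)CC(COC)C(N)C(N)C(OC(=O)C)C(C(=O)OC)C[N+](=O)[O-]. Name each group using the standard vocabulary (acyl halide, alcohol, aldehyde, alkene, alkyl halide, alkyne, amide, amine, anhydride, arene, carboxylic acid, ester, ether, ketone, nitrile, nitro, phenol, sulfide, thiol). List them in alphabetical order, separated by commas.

Working along the chain:
  OHC: terminal –CHO: carbonyl C bonded to H and C → aldehyde.
  CH2SCH2: C–S–C linkage → sulfide (thioether).
  CH(OCH3): pendant –OCH3: C–O–C with sp³ C, no adjacent C=O → ether.
  CH(CH2OCH3): pendant –CH2OCH3: C–O–C linkage → ether.
  CH(NH2): –NH2 on an sp³ carbon with no adjacent C=O → amine.
  CH(NH2): –NH2 on an sp³ carbon with no adjacent C=O → amine.
  CH(OCOCH3): pendant –OC(=O)CH3: an acyloxy group → ester.
  CH(COOCH3): pendant –COOCH3: carbonyl C bonded to C and –OCH3 → ester.
  CH2NO2: –NO2 on carbon → nitro group.

aldehyde, amine, ester, ether, nitro, sulfide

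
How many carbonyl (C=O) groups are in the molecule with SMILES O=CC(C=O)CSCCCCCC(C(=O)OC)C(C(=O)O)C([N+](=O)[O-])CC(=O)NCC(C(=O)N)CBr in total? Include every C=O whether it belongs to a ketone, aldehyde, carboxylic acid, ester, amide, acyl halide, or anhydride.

6

OHC: aldehyde, 1 C=O (running total 1).
CH(CHO): aldehyde, 1 C=O (running total 2).
CH(COOCH3): ester, 1 C=O (running total 3).
CH(COOH): carboxylic acid, 1 C=O (running total 4).
CH2CONHCH2: amide, 1 C=O (running total 5).
CH(CONH2): amide, 1 C=O (running total 6).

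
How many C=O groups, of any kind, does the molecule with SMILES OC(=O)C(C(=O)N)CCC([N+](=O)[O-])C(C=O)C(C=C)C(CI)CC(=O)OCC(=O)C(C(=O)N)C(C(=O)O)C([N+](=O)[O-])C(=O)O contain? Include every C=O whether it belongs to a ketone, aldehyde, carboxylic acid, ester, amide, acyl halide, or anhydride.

HOOC: carboxylic acid, 1 C=O (running total 1).
CH(CONH2): amide, 1 C=O (running total 2).
CH(CHO): aldehyde, 1 C=O (running total 3).
CH2COOCH2: ester, 1 C=O (running total 4).
CO: ketone, 1 C=O (running total 5).
CH(CONH2): amide, 1 C=O (running total 6).
CH(COOH): carboxylic acid, 1 C=O (running total 7).
COOH: carboxylic acid, 1 C=O (running total 8).

8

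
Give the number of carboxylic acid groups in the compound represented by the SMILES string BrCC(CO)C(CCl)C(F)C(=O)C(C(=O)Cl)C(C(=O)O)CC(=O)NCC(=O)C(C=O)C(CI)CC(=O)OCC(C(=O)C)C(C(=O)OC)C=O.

1

Reading the structure from left to right:
  BrCH2: halogen on an sp³ carbon → alkyl halide.
  CH(CH2OH): pendant –CH2OH on an sp³ backbone C → alcohol.
  CH(CH2Cl): pendant –CH2X: halogen on sp³ carbon → alkyl halide.
  CH(F): halogen on an sp³ carbon → alkyl halide.
  CO: –C(=O)– with carbon on both sides → ketone.
  CH(COCl): pendant –C(=O)X: carbonyl C bonded to C and halogen → acyl halide.
  CH(COOH): pendant –COOH: carbonyl C bonded to C and –OH → carboxylic acid.
  CH2CONHCH2: –C(=O)–N– linkage → amide (the N is not an amine).
  CO: –C(=O)– with carbon on both sides → ketone.
  CH(CHO): pendant –CHO: carbonyl C bonded to C and H → aldehyde.
  CH(CH2I): pendant –CH2X: halogen on sp³ carbon → alkyl halide.
  CH2COOCH2: –C(=O)–O–C with C on the carbonyl side → ester.
  CH(COCH3): pendant –COCH3: carbonyl C bonded to two carbons → ketone.
  CH(COOCH3): pendant –COOCH3: carbonyl C bonded to C and –OCH3 → ester.
  CHO: terminal –CHO: carbonyl C bonded to H and C → aldehyde.
Carboxylic acid appears at: CH(COOH) → 1.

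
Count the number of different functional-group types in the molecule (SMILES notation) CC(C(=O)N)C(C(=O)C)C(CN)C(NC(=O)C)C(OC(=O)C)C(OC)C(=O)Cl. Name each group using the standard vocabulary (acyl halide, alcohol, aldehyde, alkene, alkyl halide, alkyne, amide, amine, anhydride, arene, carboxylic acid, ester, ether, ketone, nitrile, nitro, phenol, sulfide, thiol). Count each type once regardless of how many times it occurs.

6

pendant –CONH2: carbonyl C bonded to C and N → amide.
pendant –COCH3: carbonyl C bonded to two carbons → ketone.
pendant –CH2NH2: N on sp³ C, no adjacent C=O → amine.
pendant –NHC(=O)CH3: N bonded to a carbonyl → amide (not amine).
pendant –OC(=O)CH3: an acyloxy group → ester.
pendant –OCH3: C–O–C with sp³ C, no adjacent C=O → ether.
–C(=O)Cl: carbonyl C bonded to C and to a halogen → acyl halide (not alkyl halide).
Distinct types present: acyl halide, amide, amine, ester, ether, ketone.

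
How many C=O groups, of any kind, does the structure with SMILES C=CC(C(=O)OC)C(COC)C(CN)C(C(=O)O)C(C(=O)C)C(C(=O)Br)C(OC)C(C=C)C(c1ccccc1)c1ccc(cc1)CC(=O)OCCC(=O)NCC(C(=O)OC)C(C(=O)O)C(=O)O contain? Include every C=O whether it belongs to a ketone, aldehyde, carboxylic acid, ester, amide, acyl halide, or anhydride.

CH(COOCH3): ester, 1 C=O (running total 1).
CH(COOH): carboxylic acid, 1 C=O (running total 2).
CH(COCH3): ketone, 1 C=O (running total 3).
CH(COBr): acyl halide, 1 C=O (running total 4).
CH2COOCH2: ester, 1 C=O (running total 5).
CH2CONHCH2: amide, 1 C=O (running total 6).
CH(COOCH3): ester, 1 C=O (running total 7).
CH(COOH): carboxylic acid, 1 C=O (running total 8).
COOH: carboxylic acid, 1 C=O (running total 9).

9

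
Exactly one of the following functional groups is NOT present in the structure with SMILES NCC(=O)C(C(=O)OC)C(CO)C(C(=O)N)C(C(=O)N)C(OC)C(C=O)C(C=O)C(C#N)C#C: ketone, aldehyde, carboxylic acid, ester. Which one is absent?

aldehyde: present (CH(CHO) — pendant –CHO: carbonyl C bonded to C and H → aldehyde).
ketone: present (CO — –C(=O)– with carbon on both sides → ketone).
ester: present (CH(COOCH3) — pendant –COOCH3: carbonyl C bonded to C and –OCH3 → ester).
carboxylic acid: absent. In CH(COOCH3), the acyl oxygen is bonded to carbon (–O–C), not to H, so this is an ester. In CH(CONH2), the carbonyl is bonded to nitrogen, not to –OH; that is an amide.

carboxylic acid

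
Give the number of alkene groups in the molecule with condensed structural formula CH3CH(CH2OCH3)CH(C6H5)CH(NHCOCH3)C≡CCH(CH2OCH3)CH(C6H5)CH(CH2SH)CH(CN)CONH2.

Taking each segment in turn:
  CH(CH2OCH3): pendant –CH2OCH3: C–O–C linkage → ether.
  CH(C6H5): pendant –C6H5: benzene ring → arene.
  CH(NHCOCH3): pendant –NHC(=O)CH3: N bonded to a carbonyl → amide (not amine).
  C≡C: C≡C triple bond → alkyne.
  CH(CH2OCH3): pendant –CH2OCH3: C–O–C linkage → ether.
  CH(C6H5): pendant –C6H5: benzene ring → arene.
  CH(CH2SH): pendant –CH2SH → thiol.
  CH(CN): pendant –C≡N: nitrile.
  CONH2: –C(=O)NH2: carbonyl C bonded to C and to N → amide (the N is not a separate amine).
No segment is a alkene: CH(C6H5) is arene, not alkene; C≡C is alkyne, not alkene; CH(C6H5) is arene, not alkene. → 0.

0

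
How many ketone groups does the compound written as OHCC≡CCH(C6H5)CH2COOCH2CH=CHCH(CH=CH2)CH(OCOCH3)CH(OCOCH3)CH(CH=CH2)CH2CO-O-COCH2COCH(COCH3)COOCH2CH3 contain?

Taking each segment in turn:
  OHC: terminal –CHO: carbonyl C bonded to H and C → aldehyde.
  C≡C: C≡C triple bond → alkyne.
  CH(C6H5): pendant –C6H5: benzene ring → arene.
  CH2COOCH2: –C(=O)–O–C with C on the carbonyl side → ester.
  CH=CH: C=C double bond → alkene.
  CH(CH=CH2): pendant –CH=CH2: C=C double bond → alkene.
  CH(OCOCH3): pendant –OC(=O)CH3: an acyloxy group → ester.
  CH(OCOCH3): pendant –OC(=O)CH3: an acyloxy group → ester.
  CH(CH=CH2): pendant –CH=CH2: C=C double bond → alkene.
  CH2CO-O-COCH2: two acyl groups sharing one oxygen, –C(=O)–O–C(=O)– → anhydride.
  CO: –C(=O)– with carbon on both sides → ketone.
  CH(COCH3): pendant –COCH3: carbonyl C bonded to two carbons → ketone.
  COOCH2CH3: –C(=O)OCH2CH3: carbonyl C bonded to C and to –OEt → ester.
Ketone appears at: CO, CH(COCH3) → 2.

2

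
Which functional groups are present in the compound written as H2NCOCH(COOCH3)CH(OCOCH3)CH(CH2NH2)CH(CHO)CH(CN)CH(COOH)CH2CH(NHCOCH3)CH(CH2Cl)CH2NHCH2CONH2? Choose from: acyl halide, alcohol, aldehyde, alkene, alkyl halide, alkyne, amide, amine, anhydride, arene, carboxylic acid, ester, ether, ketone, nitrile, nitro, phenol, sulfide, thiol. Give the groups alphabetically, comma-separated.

aldehyde, alkyl halide, amide, amine, carboxylic acid, ester, nitrile

Taking each segment in turn:
  H2NCO: –C(=O)NH2: carbonyl C bonded to C and to N → amide (the N is not a separate amine).
  CH(COOCH3): pendant –COOCH3: carbonyl C bonded to C and –OCH3 → ester.
  CH(OCOCH3): pendant –OC(=O)CH3: an acyloxy group → ester.
  CH(CH2NH2): pendant –CH2NH2: N on sp³ C, no adjacent C=O → amine.
  CH(CHO): pendant –CHO: carbonyl C bonded to C and H → aldehyde.
  CH(CN): pendant –C≡N: nitrile.
  CH(COOH): pendant –COOH: carbonyl C bonded to C and –OH → carboxylic acid.
  CH(NHCOCH3): pendant –NHC(=O)CH3: N bonded to a carbonyl → amide (not amine).
  CH(CH2Cl): pendant –CH2X: halogen on sp³ carbon → alkyl halide.
  CH2NHCH2: C–N–C with sp³ carbons and no adjacent C=O → amine (secondary).
  CONH2: –C(=O)NH2: carbonyl C bonded to C and to N → amide (the N is not a separate amine).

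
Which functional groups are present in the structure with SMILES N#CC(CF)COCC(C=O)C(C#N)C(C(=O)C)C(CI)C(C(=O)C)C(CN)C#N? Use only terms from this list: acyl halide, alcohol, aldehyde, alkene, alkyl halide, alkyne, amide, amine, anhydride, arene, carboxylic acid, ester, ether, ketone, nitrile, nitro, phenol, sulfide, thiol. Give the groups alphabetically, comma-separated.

Taking each segment in turn:
  N≡C: N≡C–: carbon triple-bonded to nitrogen → nitrile.
  CH(CH2F): pendant –CH2X: halogen on sp³ carbon → alkyl halide.
  CH2OCH2: C–O–C with sp³ carbons on both sides and no adjacent C=O → ether.
  CH(CHO): pendant –CHO: carbonyl C bonded to C and H → aldehyde.
  CH(CN): pendant –C≡N: nitrile.
  CH(COCH3): pendant –COCH3: carbonyl C bonded to two carbons → ketone.
  CH(CH2I): pendant –CH2X: halogen on sp³ carbon → alkyl halide.
  CH(COCH3): pendant –COCH3: carbonyl C bonded to two carbons → ketone.
  CH(CH2NH2): pendant –CH2NH2: N on sp³ C, no adjacent C=O → amine.
  CN: –C≡N: carbon triple-bonded to nitrogen → nitrile.

aldehyde, alkyl halide, amine, ether, ketone, nitrile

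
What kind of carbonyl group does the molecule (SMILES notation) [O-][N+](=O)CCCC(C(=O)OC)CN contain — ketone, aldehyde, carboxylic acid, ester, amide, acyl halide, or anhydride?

ester

The carbonyl is in the CH(COOCH3) segment: pendant –COOCH3: carbonyl C bonded to C and –OCH3 → ester.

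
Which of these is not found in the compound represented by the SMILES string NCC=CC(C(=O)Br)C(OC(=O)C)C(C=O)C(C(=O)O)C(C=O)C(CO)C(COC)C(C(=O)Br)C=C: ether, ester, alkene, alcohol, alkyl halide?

ether: present (CH(CH2OCH3) — pendant –CH2OCH3: C–O–C linkage → ether).
alkene: present (CH=CH — C=C double bond → alkene).
ester: present (CH(OCOCH3) — pendant –OC(=O)CH3: an acyloxy group → ester).
alcohol: present (CH(CH2OH) — pendant –CH2OH on an sp³ backbone C → alcohol).
alkyl halide: absent. In CH(COBr), the halogen is on a carbonyl carbon, which makes it an acyl halide, not an alkyl halide.

alkyl halide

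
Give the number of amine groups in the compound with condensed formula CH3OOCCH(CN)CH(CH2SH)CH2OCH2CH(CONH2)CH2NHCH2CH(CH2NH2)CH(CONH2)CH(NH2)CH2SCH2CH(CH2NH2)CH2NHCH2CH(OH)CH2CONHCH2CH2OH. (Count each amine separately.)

Taking each segment in turn:
  CH3OOC: CH3O–C(=O)–: carbonyl C bonded to C and to –OCH3 → ester (not ketone + ether).
  CH(CN): pendant –C≡N: nitrile.
  CH(CH2SH): pendant –CH2SH → thiol.
  CH2OCH2: C–O–C with sp³ carbons on both sides and no adjacent C=O → ether.
  CH(CONH2): pendant –CONH2: carbonyl C bonded to C and N → amide.
  CH2NHCH2: C–N–C with sp³ carbons and no adjacent C=O → amine (secondary).
  CH(CH2NH2): pendant –CH2NH2: N on sp³ C, no adjacent C=O → amine.
  CH(CONH2): pendant –CONH2: carbonyl C bonded to C and N → amide.
  CH(NH2): –NH2 on an sp³ carbon with no adjacent C=O → amine.
  CH2SCH2: C–S–C linkage → sulfide (thioether).
  CH(CH2NH2): pendant –CH2NH2: N on sp³ C, no adjacent C=O → amine.
  CH2NHCH2: C–N–C with sp³ carbons and no adjacent C=O → amine (secondary).
  CH(OH): –OH on an sp³ carbon → alcohol (secondary).
  CH2CONHCH2: –C(=O)–N– linkage → amide (the N is not an amine).
  CH2OH: –OH on an sp³ carbon → alcohol.
Amine appears at: CH2NHCH2, CH(CH2NH2), CH(NH2), CH(CH2NH2), CH2NHCH2 → 5.

5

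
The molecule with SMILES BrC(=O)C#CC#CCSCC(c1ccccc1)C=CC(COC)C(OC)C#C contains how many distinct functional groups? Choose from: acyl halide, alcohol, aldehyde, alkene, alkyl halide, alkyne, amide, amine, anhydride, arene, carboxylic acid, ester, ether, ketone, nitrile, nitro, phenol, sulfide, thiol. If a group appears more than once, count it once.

–C(=O)Br: carbonyl C bonded to C and to a halogen → acyl halide (not alkyl halide).
C≡C triple bond → alkyne.
C≡C triple bond → alkyne.
C–S–C linkage → sulfide (thioether).
pendant –C6H5: benzene ring → arene.
C=C double bond → alkene.
pendant –CH2OCH3: C–O–C linkage → ether.
pendant –OCH3: C–O–C with sp³ C, no adjacent C=O → ether.
C≡C triple bond → alkyne.
Distinct types present: acyl halide, alkene, alkyne, arene, ether, sulfide.

6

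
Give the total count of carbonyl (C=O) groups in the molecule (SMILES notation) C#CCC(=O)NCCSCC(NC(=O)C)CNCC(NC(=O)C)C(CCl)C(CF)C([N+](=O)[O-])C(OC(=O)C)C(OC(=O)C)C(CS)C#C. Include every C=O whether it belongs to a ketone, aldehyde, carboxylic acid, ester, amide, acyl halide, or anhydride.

CH2CONHCH2: amide, 1 C=O (running total 1).
CH(NHCOCH3): amide, 1 C=O (running total 2).
CH(NHCOCH3): amide, 1 C=O (running total 3).
CH(OCOCH3): ester, 1 C=O (running total 4).
CH(OCOCH3): ester, 1 C=O (running total 5).

5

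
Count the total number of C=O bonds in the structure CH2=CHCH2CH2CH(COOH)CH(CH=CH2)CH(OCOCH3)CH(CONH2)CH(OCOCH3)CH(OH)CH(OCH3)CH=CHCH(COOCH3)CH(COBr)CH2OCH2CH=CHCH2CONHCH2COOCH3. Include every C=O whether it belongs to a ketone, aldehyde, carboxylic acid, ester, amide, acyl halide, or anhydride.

8

CH(COOH): carboxylic acid, 1 C=O (running total 1).
CH(OCOCH3): ester, 1 C=O (running total 2).
CH(CONH2): amide, 1 C=O (running total 3).
CH(OCOCH3): ester, 1 C=O (running total 4).
CH(COOCH3): ester, 1 C=O (running total 5).
CH(COBr): acyl halide, 1 C=O (running total 6).
CH2CONHCH2: amide, 1 C=O (running total 7).
COOCH3: ester, 1 C=O (running total 8).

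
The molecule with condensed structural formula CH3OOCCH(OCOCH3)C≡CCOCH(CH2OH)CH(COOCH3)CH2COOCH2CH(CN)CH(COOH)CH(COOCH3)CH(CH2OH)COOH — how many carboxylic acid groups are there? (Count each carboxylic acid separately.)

Reading the structure from left to right:
  CH3OOC: CH3O–C(=O)–: carbonyl C bonded to C and to –OCH3 → ester (not ketone + ether).
  CH(OCOCH3): pendant –OC(=O)CH3: an acyloxy group → ester.
  C≡C: C≡C triple bond → alkyne.
  CO: –C(=O)– with carbon on both sides → ketone.
  CH(CH2OH): pendant –CH2OH on an sp³ backbone C → alcohol.
  CH(COOCH3): pendant –COOCH3: carbonyl C bonded to C and –OCH3 → ester.
  CH2COOCH2: –C(=O)–O–C with C on the carbonyl side → ester.
  CH(CN): pendant –C≡N: nitrile.
  CH(COOH): pendant –COOH: carbonyl C bonded to C and –OH → carboxylic acid.
  CH(COOCH3): pendant –COOCH3: carbonyl C bonded to C and –OCH3 → ester.
  CH(CH2OH): pendant –CH2OH on an sp³ backbone C → alcohol.
  COOH: –COOH: carbonyl C bonded to –OH and C → carboxylic acid (the –OH is not a separate alcohol).
Carboxylic acid appears at: CH(COOH), COOH → 2.

2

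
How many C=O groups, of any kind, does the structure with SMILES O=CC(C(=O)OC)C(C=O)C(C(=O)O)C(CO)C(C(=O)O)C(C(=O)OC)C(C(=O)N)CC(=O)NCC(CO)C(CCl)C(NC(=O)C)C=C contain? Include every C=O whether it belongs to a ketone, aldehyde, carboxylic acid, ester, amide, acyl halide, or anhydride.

OHC: aldehyde, 1 C=O (running total 1).
CH(COOCH3): ester, 1 C=O (running total 2).
CH(CHO): aldehyde, 1 C=O (running total 3).
CH(COOH): carboxylic acid, 1 C=O (running total 4).
CH(COOH): carboxylic acid, 1 C=O (running total 5).
CH(COOCH3): ester, 1 C=O (running total 6).
CH(CONH2): amide, 1 C=O (running total 7).
CH2CONHCH2: amide, 1 C=O (running total 8).
CH(NHCOCH3): amide, 1 C=O (running total 9).

9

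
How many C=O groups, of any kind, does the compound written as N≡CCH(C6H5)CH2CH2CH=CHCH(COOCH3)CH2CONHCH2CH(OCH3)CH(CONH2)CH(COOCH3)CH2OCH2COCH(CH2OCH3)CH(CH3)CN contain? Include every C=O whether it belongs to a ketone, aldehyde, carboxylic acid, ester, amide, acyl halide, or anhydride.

5

CH(COOCH3): ester, 1 C=O (running total 1).
CH2CONHCH2: amide, 1 C=O (running total 2).
CH(CONH2): amide, 1 C=O (running total 3).
CH(COOCH3): ester, 1 C=O (running total 4).
CO: ketone, 1 C=O (running total 5).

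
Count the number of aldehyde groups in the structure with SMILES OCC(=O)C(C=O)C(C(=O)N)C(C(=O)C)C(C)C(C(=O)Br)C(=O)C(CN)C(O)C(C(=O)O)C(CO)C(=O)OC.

1

Taking each segment in turn:
  HOCH2: HO– on an sp³ carbon → alcohol.
  CO: –C(=O)– with carbon on both sides → ketone.
  CH(CHO): pendant –CHO: carbonyl C bonded to C and H → aldehyde.
  CH(CONH2): pendant –CONH2: carbonyl C bonded to C and N → amide.
  CH(COCH3): pendant –COCH3: carbonyl C bonded to two carbons → ketone.
  CH(COBr): pendant –C(=O)X: carbonyl C bonded to C and halogen → acyl halide.
  CO: –C(=O)– with carbon on both sides → ketone.
  CH(CH2NH2): pendant –CH2NH2: N on sp³ C, no adjacent C=O → amine.
  CH(OH): –OH on an sp³ carbon → alcohol (secondary).
  CH(COOH): pendant –COOH: carbonyl C bonded to C and –OH → carboxylic acid.
  CH(CH2OH): pendant –CH2OH on an sp³ backbone C → alcohol.
  COOCH3: –C(=O)OCH3: carbonyl C bonded to C and to –OCH3 → ester (not ketone + ether).
Aldehyde appears at: CH(CHO) → 1.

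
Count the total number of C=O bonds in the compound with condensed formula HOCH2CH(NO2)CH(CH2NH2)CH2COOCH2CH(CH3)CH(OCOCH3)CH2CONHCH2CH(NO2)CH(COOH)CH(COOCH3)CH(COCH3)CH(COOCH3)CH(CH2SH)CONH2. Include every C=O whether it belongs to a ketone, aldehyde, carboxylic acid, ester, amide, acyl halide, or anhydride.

CH2COOCH2: ester, 1 C=O (running total 1).
CH(OCOCH3): ester, 1 C=O (running total 2).
CH2CONHCH2: amide, 1 C=O (running total 3).
CH(COOH): carboxylic acid, 1 C=O (running total 4).
CH(COOCH3): ester, 1 C=O (running total 5).
CH(COCH3): ketone, 1 C=O (running total 6).
CH(COOCH3): ester, 1 C=O (running total 7).
CONH2: amide, 1 C=O (running total 8).

8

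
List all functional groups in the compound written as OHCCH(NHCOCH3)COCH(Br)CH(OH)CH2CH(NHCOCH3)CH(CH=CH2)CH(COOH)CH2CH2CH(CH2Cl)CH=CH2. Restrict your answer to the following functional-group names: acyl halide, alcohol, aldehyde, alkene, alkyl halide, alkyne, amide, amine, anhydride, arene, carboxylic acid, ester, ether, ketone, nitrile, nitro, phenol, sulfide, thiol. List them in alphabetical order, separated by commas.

alcohol, aldehyde, alkene, alkyl halide, amide, carboxylic acid, ketone

Taking each segment in turn:
  OHC: terminal –CHO: carbonyl C bonded to H and C → aldehyde.
  CH(NHCOCH3): pendant –NHC(=O)CH3: N bonded to a carbonyl → amide (not amine).
  CO: –C(=O)– with carbon on both sides → ketone.
  CH(Br): halogen on an sp³ carbon → alkyl halide.
  CH(OH): –OH on an sp³ carbon → alcohol (secondary).
  CH(NHCOCH3): pendant –NHC(=O)CH3: N bonded to a carbonyl → amide (not amine).
  CH(CH=CH2): pendant –CH=CH2: C=C double bond → alkene.
  CH(COOH): pendant –COOH: carbonyl C bonded to C and –OH → carboxylic acid.
  CH(CH2Cl): pendant –CH2X: halogen on sp³ carbon → alkyl halide.
  CH=CH2: C=C double bond → alkene.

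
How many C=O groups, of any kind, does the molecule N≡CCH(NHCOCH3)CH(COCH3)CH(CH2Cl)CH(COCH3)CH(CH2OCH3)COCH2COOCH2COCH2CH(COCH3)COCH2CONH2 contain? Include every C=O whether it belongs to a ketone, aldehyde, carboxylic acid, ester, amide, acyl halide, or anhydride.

9

CH(NHCOCH3): amide, 1 C=O (running total 1).
CH(COCH3): ketone, 1 C=O (running total 2).
CH(COCH3): ketone, 1 C=O (running total 3).
CO: ketone, 1 C=O (running total 4).
CH2COOCH2: ester, 1 C=O (running total 5).
CO: ketone, 1 C=O (running total 6).
CH(COCH3): ketone, 1 C=O (running total 7).
CO: ketone, 1 C=O (running total 8).
CONH2: amide, 1 C=O (running total 9).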